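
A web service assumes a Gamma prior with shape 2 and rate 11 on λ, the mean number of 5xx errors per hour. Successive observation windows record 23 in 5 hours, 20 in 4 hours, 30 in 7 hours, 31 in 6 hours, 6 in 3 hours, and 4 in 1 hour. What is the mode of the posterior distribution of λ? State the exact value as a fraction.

Total count: 23 + 20 + 30 + 31 + 6 + 4 = 114.
Total exposure: 5 + 4 + 7 + 6 + 3 + 1 = 26 hours.
The Gamma prior is conjugate for the Poisson rate, so λ | data ~ Gamma(2+114, 11+26) = Gamma(116, 37).
Posterior mode = (α'−1)/β' = 115/37.

115/37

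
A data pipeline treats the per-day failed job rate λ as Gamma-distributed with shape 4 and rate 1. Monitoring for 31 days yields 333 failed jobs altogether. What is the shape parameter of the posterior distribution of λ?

Total count 333 over total exposure 31 days.
Conjugate update: add total count to the shape and total exposure to the rate, giving Gamma(337, 32).

337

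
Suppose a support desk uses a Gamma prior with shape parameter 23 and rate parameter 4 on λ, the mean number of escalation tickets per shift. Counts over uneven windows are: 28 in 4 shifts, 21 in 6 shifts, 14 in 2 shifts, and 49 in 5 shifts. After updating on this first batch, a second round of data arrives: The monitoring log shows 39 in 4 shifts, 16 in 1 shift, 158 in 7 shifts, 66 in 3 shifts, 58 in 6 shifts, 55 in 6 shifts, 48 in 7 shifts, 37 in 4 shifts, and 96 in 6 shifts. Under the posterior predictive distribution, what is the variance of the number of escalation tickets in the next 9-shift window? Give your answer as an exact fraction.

471528/4225

Total count: 28 + 21 + 14 + 49 = 112.
Total exposure: 4 + 6 + 2 + 5 = 17 shifts.
After the first batch: Gamma(23 + 112, 4 + 17) = Gamma(135, 21).
Total count: 39 + 16 + 158 + 66 + 58 + 55 + 48 + 37 + 96 = 573.
Total exposure: 4 + 1 + 7 + 3 + 6 + 6 + 7 + 4 + 6 = 44 shifts.
After the second batch: Gamma(135 + 573, 21 + 44) = Gamma(708, 65).
The posterior predictive for a window of length T is Negative Binomial with variance T·α'·(β'+T)/β'² = 9·708·74/4225 = 471528/4225.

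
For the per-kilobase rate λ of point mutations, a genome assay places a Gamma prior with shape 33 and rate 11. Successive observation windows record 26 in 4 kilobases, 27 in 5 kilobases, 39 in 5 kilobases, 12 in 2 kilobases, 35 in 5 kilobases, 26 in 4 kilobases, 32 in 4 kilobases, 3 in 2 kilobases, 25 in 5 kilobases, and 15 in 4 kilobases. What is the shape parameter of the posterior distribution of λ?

273

Total count: 26 + 27 + 39 + 12 + 35 + 26 + 32 + 3 + 25 + 15 = 240.
Total exposure: 4 + 5 + 5 + 2 + 5 + 4 + 4 + 2 + 5 + 4 = 40 kilobases.
The Gamma prior is conjugate for the Poisson rate, so λ | data ~ Gamma(33+240, 11+40) = Gamma(273, 51).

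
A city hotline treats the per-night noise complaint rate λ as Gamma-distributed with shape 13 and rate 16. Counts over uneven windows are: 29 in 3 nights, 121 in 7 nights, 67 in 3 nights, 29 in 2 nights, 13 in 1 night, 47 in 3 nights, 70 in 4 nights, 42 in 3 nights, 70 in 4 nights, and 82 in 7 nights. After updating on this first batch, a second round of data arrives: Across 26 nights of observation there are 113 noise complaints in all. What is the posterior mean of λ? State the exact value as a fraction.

696/79

Total count: 29 + 121 + 67 + 29 + 13 + 47 + 70 + 42 + 70 + 82 = 570.
Total exposure: 3 + 7 + 3 + 2 + 1 + 3 + 4 + 3 + 4 + 7 = 37 nights.
After the first batch: Gamma(13 + 570, 16 + 37) = Gamma(583, 53).
Total count 113 over total exposure 26 nights.
After the second batch: Gamma(583 + 113, 53 + 26) = Gamma(696, 79).
Posterior mean = α'/β' = 696/79.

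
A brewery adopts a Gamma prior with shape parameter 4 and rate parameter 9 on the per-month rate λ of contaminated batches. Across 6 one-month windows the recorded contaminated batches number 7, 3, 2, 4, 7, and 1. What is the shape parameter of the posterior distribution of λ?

Total count: 7 + 3 + 2 + 4 + 7 + 1 = 24.
Total exposure: 6 months.
Gamma(α, β) with Poisson data over total exposure Σt gives posterior Gamma(α+Σx, β+Σt) = Gamma(28, 15).

28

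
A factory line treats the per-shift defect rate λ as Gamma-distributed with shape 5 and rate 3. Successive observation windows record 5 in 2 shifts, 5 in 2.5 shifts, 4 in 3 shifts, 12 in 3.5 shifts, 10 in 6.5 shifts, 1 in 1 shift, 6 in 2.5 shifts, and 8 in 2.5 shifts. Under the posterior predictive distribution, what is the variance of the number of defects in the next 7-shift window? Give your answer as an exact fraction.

Total count: 5 + 5 + 4 + 12 + 10 + 1 + 6 + 8 = 51.
Total exposure: 2 + 2.5 + 3 + 3.5 + 6.5 + 1 + 2.5 + 2.5 = 23.5 shifts.
Conjugate update: add total count to the shape and total exposure to the rate, giving Gamma(56, 53/2).
The posterior predictive for a window of length T is Negative Binomial with variance T·α'·(β'+T)/β'² = 7·56·(67/2)/(2809/4) = 52528/2809.

52528/2809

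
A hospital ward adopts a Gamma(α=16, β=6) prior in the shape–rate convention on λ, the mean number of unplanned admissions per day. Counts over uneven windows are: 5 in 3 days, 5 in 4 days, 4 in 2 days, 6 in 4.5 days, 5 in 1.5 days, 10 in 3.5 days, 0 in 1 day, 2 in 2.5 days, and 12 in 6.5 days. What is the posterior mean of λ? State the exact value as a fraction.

130/69

Total count: 5 + 5 + 4 + 6 + 5 + 10 + 0 + 2 + 12 = 49.
Total exposure: 3 + 4 + 2 + 4.5 + 1.5 + 3.5 + 1 + 2.5 + 6.5 = 28.5 days.
The Gamma prior is conjugate for the Poisson rate, so λ | data ~ Gamma(16+49, 6+28.5) = Gamma(65, 69/2).
Posterior mean = α'/β' = 65/(69/2) = 130/69.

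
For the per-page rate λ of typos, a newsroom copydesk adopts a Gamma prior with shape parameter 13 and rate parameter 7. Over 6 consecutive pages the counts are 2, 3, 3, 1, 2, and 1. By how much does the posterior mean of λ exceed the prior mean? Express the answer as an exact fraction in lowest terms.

Total count: 2 + 3 + 3 + 1 + 2 + 1 = 12.
Total exposure: 6 pages.
By Gamma–Poisson conjugacy, the posterior is Gamma(α + Σx, β + Σt) = Gamma(13 + 12, 7 + 6) = Gamma(25, 13).
Posterior mean = 25/13 = 25/13; prior mean = 13/7 = 13/7. Difference = 25/13 − 13/7 = 6/91.

6/91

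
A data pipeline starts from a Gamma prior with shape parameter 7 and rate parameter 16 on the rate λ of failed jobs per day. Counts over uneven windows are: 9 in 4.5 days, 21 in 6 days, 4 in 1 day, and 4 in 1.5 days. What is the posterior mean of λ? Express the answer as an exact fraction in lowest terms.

45/29

Total count: 9 + 21 + 4 + 4 = 38.
Total exposure: 4.5 + 6 + 1 + 1.5 = 13 days.
The Gamma prior is conjugate for the Poisson rate, so λ | data ~ Gamma(7+38, 16+13) = Gamma(45, 29).
Posterior mean = α'/β' = 45/29.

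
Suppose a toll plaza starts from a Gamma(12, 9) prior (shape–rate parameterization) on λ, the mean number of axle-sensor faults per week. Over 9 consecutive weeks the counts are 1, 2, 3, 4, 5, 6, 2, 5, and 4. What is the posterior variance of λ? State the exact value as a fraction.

11/81

Total count: 1 + 2 + 3 + 4 + 5 + 6 + 2 + 5 + 4 = 32.
Total exposure: 9 weeks.
Posterior: α' = 12 + 32 = 44, β' = 9 + 9 = 18.
Posterior variance = α'/β'² = 44/324 = 11/81.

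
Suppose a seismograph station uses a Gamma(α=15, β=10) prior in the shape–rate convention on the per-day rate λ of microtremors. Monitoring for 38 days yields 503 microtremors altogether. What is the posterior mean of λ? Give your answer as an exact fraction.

259/24

Total count 503 over total exposure 38 days.
Gamma(α, β) with Poisson data over total exposure Σt gives posterior Gamma(α+Σx, β+Σt) = Gamma(518, 48).
Posterior mean = α'/β' = 518/48 = 259/24.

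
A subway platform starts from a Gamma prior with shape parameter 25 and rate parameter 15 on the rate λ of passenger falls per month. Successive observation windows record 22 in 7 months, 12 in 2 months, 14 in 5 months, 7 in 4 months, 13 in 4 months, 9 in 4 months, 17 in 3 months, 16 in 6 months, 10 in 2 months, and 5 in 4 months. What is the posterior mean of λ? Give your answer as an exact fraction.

75/28

Total count: 22 + 12 + 14 + 7 + 13 + 9 + 17 + 16 + 10 + 5 = 125.
Total exposure: 7 + 2 + 5 + 4 + 4 + 4 + 3 + 6 + 2 + 4 = 41 months.
Gamma(α, β) with Poisson data over total exposure Σt gives posterior Gamma(α+Σx, β+Σt) = Gamma(150, 56).
Posterior mean = α'/β' = 150/56 = 75/28.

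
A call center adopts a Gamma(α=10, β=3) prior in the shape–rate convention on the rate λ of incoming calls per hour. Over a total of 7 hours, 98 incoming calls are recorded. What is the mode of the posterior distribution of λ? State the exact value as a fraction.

Total count 98 over total exposure 7 hours.
Posterior: α' = 10 + 98 = 108, β' = 3 + 7 = 10.
Posterior mode = (α'−1)/β' = 107/10.

107/10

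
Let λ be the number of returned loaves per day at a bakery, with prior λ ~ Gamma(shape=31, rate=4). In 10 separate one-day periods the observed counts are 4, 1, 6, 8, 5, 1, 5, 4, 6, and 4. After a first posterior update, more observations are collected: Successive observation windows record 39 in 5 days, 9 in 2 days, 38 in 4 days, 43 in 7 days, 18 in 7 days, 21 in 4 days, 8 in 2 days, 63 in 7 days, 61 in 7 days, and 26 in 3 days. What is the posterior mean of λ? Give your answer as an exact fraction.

Total count: 4 + 1 + 6 + 8 + 5 + 1 + 5 + 4 + 6 + 4 = 44.
Total exposure: 10 days.
After the first batch: Gamma(31 + 44, 4 + 10) = Gamma(75, 14).
Total count: 39 + 9 + 38 + 43 + 18 + 21 + 8 + 63 + 61 + 26 = 326.
Total exposure: 5 + 2 + 4 + 7 + 7 + 4 + 2 + 7 + 7 + 3 = 48 days.
After the second batch: Gamma(75 + 326, 14 + 48) = Gamma(401, 62).
Posterior mean = α'/β' = 401/62.

401/62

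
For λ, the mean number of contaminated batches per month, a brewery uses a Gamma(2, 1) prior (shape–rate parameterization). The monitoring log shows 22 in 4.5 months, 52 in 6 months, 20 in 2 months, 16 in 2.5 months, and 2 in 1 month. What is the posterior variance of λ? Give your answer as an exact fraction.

114/289

Total count: 22 + 52 + 20 + 16 + 2 = 112.
Total exposure: 4.5 + 6 + 2 + 2.5 + 1 = 16 months.
Gamma(α, β) with Poisson data over total exposure Σt gives posterior Gamma(α+Σx, β+Σt) = Gamma(114, 17).
Posterior variance = α'/β'² = 114/289.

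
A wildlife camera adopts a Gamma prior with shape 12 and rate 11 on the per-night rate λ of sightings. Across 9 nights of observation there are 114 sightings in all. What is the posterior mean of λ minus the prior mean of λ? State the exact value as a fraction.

Total count 114 over total exposure 9 nights.
The Gamma prior is conjugate for the Poisson rate, so λ | data ~ Gamma(12+114, 11+9) = Gamma(126, 20).
Posterior mean = 126/20 = 63/10; prior mean = 12/11 = 12/11. Difference = 63/10 − 12/11 = 573/110.

573/110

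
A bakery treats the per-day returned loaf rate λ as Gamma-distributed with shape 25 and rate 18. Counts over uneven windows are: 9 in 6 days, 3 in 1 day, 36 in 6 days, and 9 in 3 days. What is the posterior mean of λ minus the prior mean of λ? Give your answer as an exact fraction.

313/306

Total count: 9 + 3 + 36 + 9 = 57.
Total exposure: 6 + 1 + 6 + 3 = 16 days.
By Gamma–Poisson conjugacy, the posterior is Gamma(α + Σx, β + Σt) = Gamma(25 + 57, 18 + 16) = Gamma(82, 34).
Posterior mean = 82/34 = 41/17; prior mean = 25/18 = 25/18. Difference = 41/17 − 25/18 = 313/306.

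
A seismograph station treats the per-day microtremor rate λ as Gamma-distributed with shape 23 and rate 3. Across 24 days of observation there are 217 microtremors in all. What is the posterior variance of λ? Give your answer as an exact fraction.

80/243

Total count 217 over total exposure 24 days.
The Gamma prior is conjugate for the Poisson rate, so λ | data ~ Gamma(23+217, 3+24) = Gamma(240, 27).
Posterior variance = α'/β'² = 240/729 = 80/243.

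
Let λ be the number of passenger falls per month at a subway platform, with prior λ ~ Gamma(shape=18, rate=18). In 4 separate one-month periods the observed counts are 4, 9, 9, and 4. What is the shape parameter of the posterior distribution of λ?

44

Total count: 4 + 9 + 9 + 4 = 26.
Total exposure: 4 months.
The Gamma prior is conjugate for the Poisson rate, so λ | data ~ Gamma(18+26, 18+4) = Gamma(44, 22).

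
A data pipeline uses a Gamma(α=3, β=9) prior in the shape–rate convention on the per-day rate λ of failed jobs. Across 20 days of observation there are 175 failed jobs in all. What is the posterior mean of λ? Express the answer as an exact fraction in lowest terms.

178/29

Total count 175 over total exposure 20 days.
Conjugate update: add total count to the shape and total exposure to the rate, giving Gamma(178, 29).
Posterior mean = α'/β' = 178/29.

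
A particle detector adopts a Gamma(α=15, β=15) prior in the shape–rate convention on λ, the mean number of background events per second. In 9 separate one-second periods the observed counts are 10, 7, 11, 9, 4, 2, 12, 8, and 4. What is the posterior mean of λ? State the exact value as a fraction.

Total count: 10 + 7 + 11 + 9 + 4 + 2 + 12 + 8 + 4 = 67.
Total exposure: 9 seconds.
The Gamma prior is conjugate for the Poisson rate, so λ | data ~ Gamma(15+67, 15+9) = Gamma(82, 24).
Posterior mean = α'/β' = 82/24 = 41/12.

41/12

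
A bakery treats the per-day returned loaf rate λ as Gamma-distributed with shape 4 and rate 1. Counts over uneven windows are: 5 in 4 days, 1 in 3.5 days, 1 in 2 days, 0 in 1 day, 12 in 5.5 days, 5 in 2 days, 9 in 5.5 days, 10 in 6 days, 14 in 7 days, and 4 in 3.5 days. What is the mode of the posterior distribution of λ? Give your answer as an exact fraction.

Total count: 5 + 1 + 1 + 0 + 12 + 5 + 9 + 10 + 14 + 4 = 61.
Total exposure: 4 + 3.5 + 2 + 1 + 5.5 + 2 + 5.5 + 6 + 7 + 3.5 = 40 days.
Gamma(α, β) with Poisson data over total exposure Σt gives posterior Gamma(α+Σx, β+Σt) = Gamma(65, 41).
Posterior mode = (α'−1)/β' = 64/41.

64/41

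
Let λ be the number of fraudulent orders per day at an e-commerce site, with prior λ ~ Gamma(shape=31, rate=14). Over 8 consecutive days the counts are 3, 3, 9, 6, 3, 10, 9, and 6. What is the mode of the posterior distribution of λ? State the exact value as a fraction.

Total count: 3 + 3 + 9 + 6 + 3 + 10 + 9 + 6 = 49.
Total exposure: 8 days.
Conjugate update: add total count to the shape and total exposure to the rate, giving Gamma(80, 22).
Posterior mode = (α'−1)/β' = 79/22.

79/22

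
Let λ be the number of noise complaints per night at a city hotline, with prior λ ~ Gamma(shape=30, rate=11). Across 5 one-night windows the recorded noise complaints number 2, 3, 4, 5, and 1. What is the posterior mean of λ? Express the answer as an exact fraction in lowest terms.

45/16

Total count: 2 + 3 + 4 + 5 + 1 = 15.
Total exposure: 5 nights.
By Gamma–Poisson conjugacy, the posterior is Gamma(α + Σx, β + Σt) = Gamma(30 + 15, 11 + 5) = Gamma(45, 16).
Posterior mean = α'/β' = 45/16.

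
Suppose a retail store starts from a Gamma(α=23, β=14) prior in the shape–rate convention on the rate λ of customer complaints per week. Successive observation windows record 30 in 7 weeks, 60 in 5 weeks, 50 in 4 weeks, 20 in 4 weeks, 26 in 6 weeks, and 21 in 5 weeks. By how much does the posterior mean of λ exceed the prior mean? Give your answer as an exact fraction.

437/126

Total count: 30 + 60 + 50 + 20 + 26 + 21 = 207.
Total exposure: 7 + 5 + 4 + 4 + 6 + 5 = 31 weeks.
By Gamma–Poisson conjugacy, the posterior is Gamma(α + Σx, β + Σt) = Gamma(23 + 207, 14 + 31) = Gamma(230, 45).
Posterior mean = 230/45 = 46/9; prior mean = 23/14 = 23/14. Difference = 46/9 − 23/14 = 437/126.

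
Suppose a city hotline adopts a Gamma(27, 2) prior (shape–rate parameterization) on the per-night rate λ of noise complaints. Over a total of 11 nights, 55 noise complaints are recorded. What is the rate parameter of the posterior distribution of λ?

Total count 55 over total exposure 11 nights.
The Gamma prior is conjugate for the Poisson rate, so λ | data ~ Gamma(27+55, 2+11) = Gamma(82, 13).

13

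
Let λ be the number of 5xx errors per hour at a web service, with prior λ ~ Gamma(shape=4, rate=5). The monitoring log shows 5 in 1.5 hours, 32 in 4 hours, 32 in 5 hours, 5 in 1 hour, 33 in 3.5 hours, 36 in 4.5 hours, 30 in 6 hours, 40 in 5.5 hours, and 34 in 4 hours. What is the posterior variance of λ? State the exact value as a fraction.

Total count: 5 + 32 + 32 + 5 + 33 + 36 + 30 + 40 + 34 = 247.
Total exposure: 1.5 + 4 + 5 + 1 + 3.5 + 4.5 + 6 + 5.5 + 4 = 35 hours.
Conjugate update: add total count to the shape and total exposure to the rate, giving Gamma(251, 40).
Posterior variance = α'/β'² = 251/1600.

251/1600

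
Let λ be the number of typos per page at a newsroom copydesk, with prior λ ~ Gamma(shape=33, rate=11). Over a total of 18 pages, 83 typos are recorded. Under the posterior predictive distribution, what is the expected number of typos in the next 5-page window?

Total count 83 over total exposure 18 pages.
By Gamma–Poisson conjugacy, the posterior is Gamma(α + Σx, β + Σt) = Gamma(33 + 83, 11 + 18) = Gamma(116, 29).
Predictive mean over a 5-page window = T·E[λ|data] = 5·116/29 = 20.

20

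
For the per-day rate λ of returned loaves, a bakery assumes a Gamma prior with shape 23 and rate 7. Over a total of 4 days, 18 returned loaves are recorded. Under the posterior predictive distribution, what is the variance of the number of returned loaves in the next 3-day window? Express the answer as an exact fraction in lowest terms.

Total count 18 over total exposure 4 days.
By Gamma–Poisson conjugacy, the posterior is Gamma(α + Σx, β + Σt) = Gamma(23 + 18, 7 + 4) = Gamma(41, 11).
The posterior predictive for a window of length T is Negative Binomial with variance T·α'·(β'+T)/β'² = 3·41·14/121 = 1722/121.

1722/121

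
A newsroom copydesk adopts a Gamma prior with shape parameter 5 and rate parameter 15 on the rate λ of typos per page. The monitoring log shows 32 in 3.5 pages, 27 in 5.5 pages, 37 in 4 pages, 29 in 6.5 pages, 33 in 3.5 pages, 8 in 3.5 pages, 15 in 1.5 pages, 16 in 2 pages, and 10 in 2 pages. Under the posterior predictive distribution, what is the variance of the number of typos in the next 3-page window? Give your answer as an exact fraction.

Total count: 32 + 27 + 37 + 29 + 33 + 8 + 15 + 16 + 10 = 207.
Total exposure: 3.5 + 5.5 + 4 + 6.5 + 3.5 + 3.5 + 1.5 + 2 + 2 = 32 pages.
Gamma(α, β) with Poisson data over total exposure Σt gives posterior Gamma(α+Σx, β+Σt) = Gamma(212, 47).
The posterior predictive for a window of length T is Negative Binomial with variance T·α'·(β'+T)/β'² = 3·212·50/2209 = 31800/2209.

31800/2209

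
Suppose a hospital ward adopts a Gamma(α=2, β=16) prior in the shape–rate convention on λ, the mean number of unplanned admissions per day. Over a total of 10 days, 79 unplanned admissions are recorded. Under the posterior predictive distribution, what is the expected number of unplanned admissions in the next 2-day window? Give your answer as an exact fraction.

81/13

Total count 79 over total exposure 10 days.
The Gamma prior is conjugate for the Poisson rate, so λ | data ~ Gamma(2+79, 16+10) = Gamma(81, 26).
Predictive mean over a 2-day window = T·E[λ|data] = 2·81/26 = 81/13.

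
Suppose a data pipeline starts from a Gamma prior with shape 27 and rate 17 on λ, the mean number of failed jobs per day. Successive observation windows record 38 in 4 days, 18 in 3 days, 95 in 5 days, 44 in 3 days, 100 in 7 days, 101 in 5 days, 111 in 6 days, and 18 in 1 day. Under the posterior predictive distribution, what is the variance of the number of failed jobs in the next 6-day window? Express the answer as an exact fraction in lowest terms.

20976/289

Total count: 38 + 18 + 95 + 44 + 100 + 101 + 111 + 18 = 525.
Total exposure: 4 + 3 + 5 + 3 + 7 + 5 + 6 + 1 = 34 days.
The Gamma prior is conjugate for the Poisson rate, so λ | data ~ Gamma(27+525, 17+34) = Gamma(552, 51).
The posterior predictive for a window of length T is Negative Binomial with variance T·α'·(β'+T)/β'² = 6·552·57/2601 = 20976/289.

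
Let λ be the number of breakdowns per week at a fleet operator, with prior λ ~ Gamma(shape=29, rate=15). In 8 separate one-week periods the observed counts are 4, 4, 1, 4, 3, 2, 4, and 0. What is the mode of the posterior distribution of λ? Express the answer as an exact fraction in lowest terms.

Total count: 4 + 4 + 1 + 4 + 3 + 2 + 4 + 0 = 22.
Total exposure: 8 weeks.
The Gamma prior is conjugate for the Poisson rate, so λ | data ~ Gamma(29+22, 15+8) = Gamma(51, 23).
Posterior mode = (α'−1)/β' = 50/23.

50/23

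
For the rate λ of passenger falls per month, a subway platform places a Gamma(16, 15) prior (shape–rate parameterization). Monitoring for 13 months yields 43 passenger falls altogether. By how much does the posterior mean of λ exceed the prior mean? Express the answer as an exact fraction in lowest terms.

Total count 43 over total exposure 13 months.
Conjugate update: add total count to the shape and total exposure to the rate, giving Gamma(59, 28).
Posterior mean = 59/28 = 59/28; prior mean = 16/15 = 16/15. Difference = 59/28 − 16/15 = 437/420.

437/420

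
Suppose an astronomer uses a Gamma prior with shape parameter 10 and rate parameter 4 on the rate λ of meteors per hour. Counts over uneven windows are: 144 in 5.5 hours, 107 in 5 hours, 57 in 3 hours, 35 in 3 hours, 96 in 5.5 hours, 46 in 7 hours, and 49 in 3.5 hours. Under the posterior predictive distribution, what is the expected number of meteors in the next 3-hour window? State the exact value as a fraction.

3264/73

Total count: 144 + 107 + 57 + 35 + 96 + 46 + 49 = 534.
Total exposure: 5.5 + 5 + 3 + 3 + 5.5 + 7 + 3.5 = 32.5 hours.
By Gamma–Poisson conjugacy, the posterior is Gamma(α + Σx, β + Σt) = Gamma(10 + 534, 4 + 32.5) = Gamma(544, 73/2).
Predictive mean over a 3-hour window = T·E[λ|data] = 3·544/(73/2) = 3264/73.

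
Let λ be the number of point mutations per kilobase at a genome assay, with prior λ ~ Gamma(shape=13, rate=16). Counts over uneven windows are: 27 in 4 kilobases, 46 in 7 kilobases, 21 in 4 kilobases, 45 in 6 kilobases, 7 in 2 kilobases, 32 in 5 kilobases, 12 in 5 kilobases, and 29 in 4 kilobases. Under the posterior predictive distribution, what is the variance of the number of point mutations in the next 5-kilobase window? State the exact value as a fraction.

Total count: 27 + 46 + 21 + 45 + 7 + 32 + 12 + 29 = 219.
Total exposure: 4 + 7 + 4 + 6 + 2 + 5 + 5 + 4 = 37 kilobases.
Conjugate update: add total count to the shape and total exposure to the rate, giving Gamma(232, 53).
The posterior predictive for a window of length T is Negative Binomial with variance T·α'·(β'+T)/β'² = 5·232·58/2809 = 67280/2809.

67280/2809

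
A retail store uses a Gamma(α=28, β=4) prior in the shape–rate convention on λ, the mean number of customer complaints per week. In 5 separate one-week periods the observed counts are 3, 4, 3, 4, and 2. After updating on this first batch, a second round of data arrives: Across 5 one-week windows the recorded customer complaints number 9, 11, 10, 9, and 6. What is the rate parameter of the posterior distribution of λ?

14

Total count: 3 + 4 + 3 + 4 + 2 = 16.
Total exposure: 5 weeks.
After the first batch: Gamma(28 + 16, 4 + 5) = Gamma(44, 9).
Total count: 9 + 11 + 10 + 9 + 6 = 45.
Total exposure: 5 weeks.
After the second batch: Gamma(44 + 45, 9 + 5) = Gamma(89, 14).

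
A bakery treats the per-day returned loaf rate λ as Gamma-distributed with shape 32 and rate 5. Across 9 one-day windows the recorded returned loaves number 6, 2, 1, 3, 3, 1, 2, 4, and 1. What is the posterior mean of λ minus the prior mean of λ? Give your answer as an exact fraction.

Total count: 6 + 2 + 1 + 3 + 3 + 1 + 2 + 4 + 1 = 23.
Total exposure: 9 days.
Gamma(α, β) with Poisson data over total exposure Σt gives posterior Gamma(α+Σx, β+Σt) = Gamma(55, 14).
Posterior mean = 55/14 = 55/14; prior mean = 32/5 = 32/5. Difference = 55/14 − 32/5 = -173/70.

-173/70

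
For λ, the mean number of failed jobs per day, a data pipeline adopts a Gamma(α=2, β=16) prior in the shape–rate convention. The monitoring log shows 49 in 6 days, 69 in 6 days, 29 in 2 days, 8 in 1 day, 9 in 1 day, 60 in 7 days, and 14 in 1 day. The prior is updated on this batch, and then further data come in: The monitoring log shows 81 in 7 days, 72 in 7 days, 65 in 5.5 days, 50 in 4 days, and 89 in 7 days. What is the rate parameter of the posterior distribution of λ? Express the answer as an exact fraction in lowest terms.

Total count: 49 + 69 + 29 + 8 + 9 + 60 + 14 = 238.
Total exposure: 6 + 6 + 2 + 1 + 1 + 7 + 1 = 24 days.
After the first batch: Gamma(2 + 238, 16 + 24) = Gamma(240, 40).
Total count: 81 + 72 + 65 + 50 + 89 = 357.
Total exposure: 7 + 7 + 5.5 + 4 + 7 = 30.5 days.
After the second batch: Gamma(240 + 357, 40 + 30.5) = Gamma(597, 141/2).

141/2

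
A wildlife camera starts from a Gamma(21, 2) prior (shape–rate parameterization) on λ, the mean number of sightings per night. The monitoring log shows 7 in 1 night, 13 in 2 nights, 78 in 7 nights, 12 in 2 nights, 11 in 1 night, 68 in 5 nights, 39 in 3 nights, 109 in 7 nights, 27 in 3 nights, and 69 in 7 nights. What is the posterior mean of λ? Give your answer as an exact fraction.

227/20

Total count: 7 + 13 + 78 + 12 + 11 + 68 + 39 + 109 + 27 + 69 = 433.
Total exposure: 1 + 2 + 7 + 2 + 1 + 5 + 3 + 7 + 3 + 7 = 38 nights.
Gamma(α, β) with Poisson data over total exposure Σt gives posterior Gamma(α+Σx, β+Σt) = Gamma(454, 40).
Posterior mean = α'/β' = 454/40 = 227/20.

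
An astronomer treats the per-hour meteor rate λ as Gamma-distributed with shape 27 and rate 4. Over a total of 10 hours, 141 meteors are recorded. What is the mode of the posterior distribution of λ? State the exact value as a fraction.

167/14

Total count 141 over total exposure 10 hours.
By Gamma–Poisson conjugacy, the posterior is Gamma(α + Σx, β + Σt) = Gamma(27 + 141, 4 + 10) = Gamma(168, 14).
Posterior mode = (α'−1)/β' = 167/14.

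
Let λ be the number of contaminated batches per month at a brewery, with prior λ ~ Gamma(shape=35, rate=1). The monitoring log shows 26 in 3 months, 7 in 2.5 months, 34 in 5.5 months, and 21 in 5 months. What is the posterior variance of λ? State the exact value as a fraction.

Total count: 26 + 7 + 34 + 21 = 88.
Total exposure: 3 + 2.5 + 5.5 + 5 = 16 months.
Gamma(α, β) with Poisson data over total exposure Σt gives posterior Gamma(α+Σx, β+Σt) = Gamma(123, 17).
Posterior variance = α'/β'² = 123/289.

123/289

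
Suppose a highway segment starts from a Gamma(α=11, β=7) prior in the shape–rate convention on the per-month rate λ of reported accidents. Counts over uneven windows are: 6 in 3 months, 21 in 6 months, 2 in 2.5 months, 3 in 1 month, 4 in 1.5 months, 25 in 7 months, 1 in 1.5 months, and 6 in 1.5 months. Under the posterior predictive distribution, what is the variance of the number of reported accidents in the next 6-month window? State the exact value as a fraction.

Total count: 6 + 21 + 2 + 3 + 4 + 25 + 1 + 6 = 68.
Total exposure: 3 + 6 + 2.5 + 1 + 1.5 + 7 + 1.5 + 1.5 = 24 months.
Conjugate update: add total count to the shape and total exposure to the rate, giving Gamma(79, 31).
The posterior predictive for a window of length T is Negative Binomial with variance T·α'·(β'+T)/β'² = 6·79·37/961 = 17538/961.

17538/961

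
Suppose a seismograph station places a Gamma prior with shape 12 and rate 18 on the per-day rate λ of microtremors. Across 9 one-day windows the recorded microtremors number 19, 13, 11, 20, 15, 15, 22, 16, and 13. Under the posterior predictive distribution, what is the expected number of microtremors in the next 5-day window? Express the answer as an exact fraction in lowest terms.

260/9

Total count: 19 + 13 + 11 + 20 + 15 + 15 + 22 + 16 + 13 = 144.
Total exposure: 9 days.
The Gamma prior is conjugate for the Poisson rate, so λ | data ~ Gamma(12+144, 18+9) = Gamma(156, 27).
Predictive mean over a 5-day window = T·E[λ|data] = 5·156/27 = 260/9.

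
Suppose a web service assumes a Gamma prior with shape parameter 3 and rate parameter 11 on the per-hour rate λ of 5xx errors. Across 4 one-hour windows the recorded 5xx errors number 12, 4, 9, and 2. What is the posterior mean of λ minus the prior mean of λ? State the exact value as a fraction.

19/11

Total count: 12 + 4 + 9 + 2 = 27.
Total exposure: 4 hours.
Gamma(α, β) with Poisson data over total exposure Σt gives posterior Gamma(α+Σx, β+Σt) = Gamma(30, 15).
Posterior mean = 30/15 = 2; prior mean = 3/11 = 3/11. Difference = 2 − 3/11 = 19/11.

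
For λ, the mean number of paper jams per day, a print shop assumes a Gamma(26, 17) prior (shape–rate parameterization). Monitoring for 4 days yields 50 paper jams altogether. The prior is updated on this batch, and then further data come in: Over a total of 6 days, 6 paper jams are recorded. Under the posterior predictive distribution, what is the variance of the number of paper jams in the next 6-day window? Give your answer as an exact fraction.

1804/81

Total count 50 over total exposure 4 days.
After the first batch: Gamma(26 + 50, 17 + 4) = Gamma(76, 21).
Total count 6 over total exposure 6 days.
After the second batch: Gamma(76 + 6, 21 + 6) = Gamma(82, 27).
The posterior predictive for a window of length T is Negative Binomial with variance T·α'·(β'+T)/β'² = 6·82·33/729 = 1804/81.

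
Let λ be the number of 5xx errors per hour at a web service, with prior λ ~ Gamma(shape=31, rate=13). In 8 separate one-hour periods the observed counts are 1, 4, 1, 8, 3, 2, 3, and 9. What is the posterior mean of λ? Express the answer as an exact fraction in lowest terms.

Total count: 1 + 4 + 1 + 8 + 3 + 2 + 3 + 9 = 31.
Total exposure: 8 hours.
Conjugate update: add total count to the shape and total exposure to the rate, giving Gamma(62, 21).
Posterior mean = α'/β' = 62/21.

62/21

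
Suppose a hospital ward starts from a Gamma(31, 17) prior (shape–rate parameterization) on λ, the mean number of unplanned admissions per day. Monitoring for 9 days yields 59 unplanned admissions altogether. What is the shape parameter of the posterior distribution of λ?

Total count 59 over total exposure 9 days.
The Gamma prior is conjugate for the Poisson rate, so λ | data ~ Gamma(31+59, 17+9) = Gamma(90, 26).

90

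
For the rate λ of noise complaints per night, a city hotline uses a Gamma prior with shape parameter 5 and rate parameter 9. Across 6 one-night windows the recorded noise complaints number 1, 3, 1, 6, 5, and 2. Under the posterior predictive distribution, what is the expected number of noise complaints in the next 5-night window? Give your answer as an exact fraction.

23/3

Total count: 1 + 3 + 1 + 6 + 5 + 2 = 18.
Total exposure: 6 nights.
Conjugate update: add total count to the shape and total exposure to the rate, giving Gamma(23, 15).
Predictive mean over a 5-night window = T·E[λ|data] = 5·23/15 = 23/3.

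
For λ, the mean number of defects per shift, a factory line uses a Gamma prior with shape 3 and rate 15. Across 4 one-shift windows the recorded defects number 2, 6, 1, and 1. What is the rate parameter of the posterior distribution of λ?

19

Total count: 2 + 6 + 1 + 1 = 10.
Total exposure: 4 shifts.
By Gamma–Poisson conjugacy, the posterior is Gamma(α + Σx, β + Σt) = Gamma(3 + 10, 15 + 4) = Gamma(13, 19).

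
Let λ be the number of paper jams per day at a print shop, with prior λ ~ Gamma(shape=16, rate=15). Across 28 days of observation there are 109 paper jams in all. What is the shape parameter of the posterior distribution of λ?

Total count 109 over total exposure 28 days.
The Gamma prior is conjugate for the Poisson rate, so λ | data ~ Gamma(16+109, 15+28) = Gamma(125, 43).

125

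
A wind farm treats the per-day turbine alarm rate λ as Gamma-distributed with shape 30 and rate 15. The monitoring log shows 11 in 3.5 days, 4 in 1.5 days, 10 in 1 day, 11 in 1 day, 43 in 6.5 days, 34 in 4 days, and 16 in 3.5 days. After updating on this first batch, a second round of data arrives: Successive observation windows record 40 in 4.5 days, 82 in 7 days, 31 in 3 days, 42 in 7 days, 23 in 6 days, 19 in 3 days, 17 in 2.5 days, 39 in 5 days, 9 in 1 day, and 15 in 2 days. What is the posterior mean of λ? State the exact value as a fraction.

68/11

Total count: 11 + 4 + 10 + 11 + 43 + 34 + 16 = 129.
Total exposure: 3.5 + 1.5 + 1 + 1 + 6.5 + 4 + 3.5 = 21 days.
After the first batch: Gamma(30 + 129, 15 + 21) = Gamma(159, 36).
Total count: 40 + 82 + 31 + 42 + 23 + 19 + 17 + 39 + 9 + 15 = 317.
Total exposure: 4.5 + 7 + 3 + 7 + 6 + 3 + 2.5 + 5 + 1 + 2 = 41 days.
After the second batch: Gamma(159 + 317, 36 + 41) = Gamma(476, 77).
Posterior mean = α'/β' = 476/77 = 68/11.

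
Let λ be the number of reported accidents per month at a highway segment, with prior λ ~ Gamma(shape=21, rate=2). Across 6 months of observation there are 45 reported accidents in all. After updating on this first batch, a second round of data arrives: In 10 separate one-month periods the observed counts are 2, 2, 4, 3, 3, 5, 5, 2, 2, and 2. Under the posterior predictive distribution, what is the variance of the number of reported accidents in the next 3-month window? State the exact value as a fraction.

Total count 45 over total exposure 6 months.
After the first batch: Gamma(21 + 45, 2 + 6) = Gamma(66, 8).
Total count: 2 + 2 + 4 + 3 + 3 + 5 + 5 + 2 + 2 + 2 = 30.
Total exposure: 10 months.
After the second batch: Gamma(66 + 30, 8 + 10) = Gamma(96, 18).
The posterior predictive for a window of length T is Negative Binomial with variance T·α'·(β'+T)/β'² = 3·96·21/324 = 56/3.

56/3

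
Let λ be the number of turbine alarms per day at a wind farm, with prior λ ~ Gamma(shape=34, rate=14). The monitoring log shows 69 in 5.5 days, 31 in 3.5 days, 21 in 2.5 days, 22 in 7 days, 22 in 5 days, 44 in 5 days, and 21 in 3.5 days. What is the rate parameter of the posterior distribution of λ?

Total count: 69 + 31 + 21 + 22 + 22 + 44 + 21 = 230.
Total exposure: 5.5 + 3.5 + 2.5 + 7 + 5 + 5 + 3.5 = 32 days.
The Gamma prior is conjugate for the Poisson rate, so λ | data ~ Gamma(34+230, 14+32) = Gamma(264, 46).

46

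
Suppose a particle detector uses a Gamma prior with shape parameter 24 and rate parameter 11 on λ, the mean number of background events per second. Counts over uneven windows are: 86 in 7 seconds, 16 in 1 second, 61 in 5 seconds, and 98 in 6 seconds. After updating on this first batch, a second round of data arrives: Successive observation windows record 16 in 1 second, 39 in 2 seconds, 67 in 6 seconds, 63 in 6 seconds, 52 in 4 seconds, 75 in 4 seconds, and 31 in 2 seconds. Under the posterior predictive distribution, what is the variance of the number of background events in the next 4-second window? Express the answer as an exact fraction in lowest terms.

Total count: 86 + 16 + 61 + 98 = 261.
Total exposure: 7 + 1 + 5 + 6 = 19 seconds.
After the first batch: Gamma(24 + 261, 11 + 19) = Gamma(285, 30).
Total count: 16 + 39 + 67 + 63 + 52 + 75 + 31 = 343.
Total exposure: 1 + 2 + 6 + 6 + 4 + 4 + 2 = 25 seconds.
After the second batch: Gamma(285 + 343, 30 + 25) = Gamma(628, 55).
The posterior predictive for a window of length T is Negative Binomial with variance T·α'·(β'+T)/β'² = 4·628·59/3025 = 148208/3025.

148208/3025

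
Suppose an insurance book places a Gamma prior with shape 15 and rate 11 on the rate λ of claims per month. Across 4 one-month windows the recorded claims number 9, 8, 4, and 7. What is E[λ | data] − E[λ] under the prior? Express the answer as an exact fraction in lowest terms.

248/165

Total count: 9 + 8 + 4 + 7 = 28.
Total exposure: 4 months.
By Gamma–Poisson conjugacy, the posterior is Gamma(α + Σx, β + Σt) = Gamma(15 + 28, 11 + 4) = Gamma(43, 15).
Posterior mean = 43/15 = 43/15; prior mean = 15/11 = 15/11. Difference = 43/15 − 15/11 = 248/165.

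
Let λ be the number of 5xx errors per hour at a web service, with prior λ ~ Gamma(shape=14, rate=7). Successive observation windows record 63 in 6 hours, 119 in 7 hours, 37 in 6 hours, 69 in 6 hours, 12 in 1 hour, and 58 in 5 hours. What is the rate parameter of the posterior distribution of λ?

38

Total count: 63 + 119 + 37 + 69 + 12 + 58 = 358.
Total exposure: 6 + 7 + 6 + 6 + 1 + 5 = 31 hours.
Conjugate update: add total count to the shape and total exposure to the rate, giving Gamma(372, 38).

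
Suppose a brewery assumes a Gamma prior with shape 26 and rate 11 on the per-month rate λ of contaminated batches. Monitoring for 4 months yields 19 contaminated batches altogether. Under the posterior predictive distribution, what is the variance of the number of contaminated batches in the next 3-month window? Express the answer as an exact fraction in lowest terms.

Total count 19 over total exposure 4 months.
Posterior: α' = 26 + 19 = 45, β' = 11 + 4 = 15.
The posterior predictive for a window of length T is Negative Binomial with variance T·α'·(β'+T)/β'² = 3·45·18/225 = 54/5.

54/5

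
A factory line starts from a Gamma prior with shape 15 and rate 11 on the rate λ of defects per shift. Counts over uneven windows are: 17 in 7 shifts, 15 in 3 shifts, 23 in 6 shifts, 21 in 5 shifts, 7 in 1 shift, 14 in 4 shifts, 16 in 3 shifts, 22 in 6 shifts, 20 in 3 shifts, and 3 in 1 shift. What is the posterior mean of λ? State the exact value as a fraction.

173/50

Total count: 17 + 15 + 23 + 21 + 7 + 14 + 16 + 22 + 20 + 3 = 158.
Total exposure: 7 + 3 + 6 + 5 + 1 + 4 + 3 + 6 + 3 + 1 = 39 shifts.
Conjugate update: add total count to the shape and total exposure to the rate, giving Gamma(173, 50).
Posterior mean = α'/β' = 173/50.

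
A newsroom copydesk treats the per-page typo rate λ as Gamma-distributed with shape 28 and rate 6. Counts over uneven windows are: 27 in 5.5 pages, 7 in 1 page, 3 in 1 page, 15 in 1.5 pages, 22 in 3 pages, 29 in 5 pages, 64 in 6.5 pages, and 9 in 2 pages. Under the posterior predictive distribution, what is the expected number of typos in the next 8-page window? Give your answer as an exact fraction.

1088/21

Total count: 27 + 7 + 3 + 15 + 22 + 29 + 64 + 9 = 176.
Total exposure: 5.5 + 1 + 1 + 1.5 + 3 + 5 + 6.5 + 2 = 25.5 pages.
Conjugate update: add total count to the shape and total exposure to the rate, giving Gamma(204, 63/2).
Predictive mean over an 8-page window = T·E[λ|data] = 8·204/(63/2) = 1088/21.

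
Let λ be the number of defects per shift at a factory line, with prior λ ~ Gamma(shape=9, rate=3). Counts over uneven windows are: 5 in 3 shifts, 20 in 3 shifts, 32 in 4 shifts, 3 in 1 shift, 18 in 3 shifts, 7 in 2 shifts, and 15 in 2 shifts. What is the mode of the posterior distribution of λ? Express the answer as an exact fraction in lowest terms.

Total count: 5 + 20 + 32 + 3 + 18 + 7 + 15 = 100.
Total exposure: 3 + 3 + 4 + 1 + 3 + 2 + 2 = 18 shifts.
Posterior: α' = 9 + 100 = 109, β' = 3 + 18 = 21.
Posterior mode = (α'−1)/β' = 108/21 = 36/7.

36/7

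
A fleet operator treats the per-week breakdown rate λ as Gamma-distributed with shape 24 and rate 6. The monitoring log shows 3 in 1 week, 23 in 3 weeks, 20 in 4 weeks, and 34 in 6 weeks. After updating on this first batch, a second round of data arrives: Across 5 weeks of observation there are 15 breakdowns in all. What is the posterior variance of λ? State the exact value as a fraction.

Total count: 3 + 23 + 20 + 34 = 80.
Total exposure: 1 + 3 + 4 + 6 = 14 weeks.
After the first batch: Gamma(24 + 80, 6 + 14) = Gamma(104, 20).
Total count 15 over total exposure 5 weeks.
After the second batch: Gamma(104 + 15, 20 + 5) = Gamma(119, 25).
Posterior variance = α'/β'² = 119/625.

119/625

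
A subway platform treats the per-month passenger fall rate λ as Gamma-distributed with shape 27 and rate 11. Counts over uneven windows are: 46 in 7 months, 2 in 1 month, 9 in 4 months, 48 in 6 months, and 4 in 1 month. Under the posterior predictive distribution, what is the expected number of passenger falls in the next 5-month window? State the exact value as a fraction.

Total count: 46 + 2 + 9 + 48 + 4 = 109.
Total exposure: 7 + 1 + 4 + 6 + 1 = 19 months.
Gamma(α, β) with Poisson data over total exposure Σt gives posterior Gamma(α+Σx, β+Σt) = Gamma(136, 30).
Predictive mean over a 5-month window = T·E[λ|data] = 5·136/30 = 68/3.

68/3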